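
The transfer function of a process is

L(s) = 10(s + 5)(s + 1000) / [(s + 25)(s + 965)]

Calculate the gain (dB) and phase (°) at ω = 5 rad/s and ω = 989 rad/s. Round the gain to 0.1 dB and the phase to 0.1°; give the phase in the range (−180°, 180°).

At s = jω = j5:
zero (s+5): 5 + j5 → |·| = √(5²+5²) = √50 ≈ 7.0711, ∠ = arctan(5/5) ≈ 45.00°
zero (s+1000): 1000 + j5 → |·| = √(1000²+5²) = √1000025 ≈ 1000, ∠ = arctan(5/1000) ≈ 0.29°
pole (s+25): 25 + j5 → |·| = √(25²+5²) = √650 ≈ 25.495, ∠ = arctan(5/25) ≈ 11.31°
pole (s+965): 965 + j5 → |·| = √(965²+5²) = √931250 ≈ 965.01, ∠ = arctan(5/965) ≈ 0.30°
|L| = 10 · 7071.1 / 24603 ≈ 2.8741
Gain = 20 log₁₀(2.8741) ≈ 9.17 dB
∠L = 45.29° − 11.61° = 33.68°

At s = jω = j989:
zero (s+5): 5 + j989 → |·| = √(5²+989²) = √978146 ≈ 989.01, ∠ = arctan(989/5) ≈ 89.71°
zero (s+1000): 1000 + j989 → |·| = √(1000²+989²) = √1978121 ≈ 1406.5, ∠ = arctan(989/1000) ≈ 44.68°
pole (s+25): 25 + j989 → |·| = √(25²+989²) = √978746 ≈ 989.32, ∠ = arctan(989/25) ≈ 88.55°
pole (s+965): 965 + j989 → |·| = √(965²+989²) = √1909346 ≈ 1381.8, ∠ = arctan(989/965) ≈ 45.70°
|L| = 10 · 1.391e+06 / 1.367e+06 ≈ 10.176
Gain = 20 log₁₀(10.176) ≈ 20.15 dB
∠L = 134.39° − 134.25° = 0.14°

ω = 5: 9.2 dB, 33.7°; ω = 989: 20.2 dB, 0.1°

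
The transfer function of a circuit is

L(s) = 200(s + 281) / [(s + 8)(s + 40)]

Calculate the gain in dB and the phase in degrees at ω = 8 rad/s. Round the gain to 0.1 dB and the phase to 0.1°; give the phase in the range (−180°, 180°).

41.7 dB, -54.7°

At s = jω = j8:
zero (s+281): 281 + j8 → |·| = √(281²+8²) = √79025 ≈ 281.11, ∠ = arctan(8/281) ≈ 1.63°
pole (s+8): 8 + j8 → |·| = √(8²+8²) = √128 ≈ 11.314, ∠ = arctan(8/8) ≈ 45.00°
pole (s+40): 40 + j8 → |·| = √(40²+8²) = √1664 ≈ 40.792, ∠ = arctan(8/40) ≈ 11.31°
|L| = 200 · 281.11 / 461.52 ≈ 121.82
Gain = 20 log₁₀(121.82) ≈ 41.71 dB
∠L = 1.63° − 56.31° = -54.68°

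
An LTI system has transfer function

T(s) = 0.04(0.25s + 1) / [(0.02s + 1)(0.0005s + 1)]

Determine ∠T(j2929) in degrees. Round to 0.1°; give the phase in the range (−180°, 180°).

-54.8°

At ω = 2929 rad/s:
zero (1 + j2929·0.25) = 1 + j732.25 → |·| ≈ 732.25, ∠ ≈ 89.92°
pole (1 + j2929·0.02) = 1 + j58.58 → |·| ≈ 58.589, ∠ ≈ 89.02°
pole (1 + j2929·0.0005) = 1 + j1.4645 → |·| ≈ 1.7733, ∠ ≈ 55.67°
∠T = (89.92°) − (89.02° + 55.67°) = -54.77°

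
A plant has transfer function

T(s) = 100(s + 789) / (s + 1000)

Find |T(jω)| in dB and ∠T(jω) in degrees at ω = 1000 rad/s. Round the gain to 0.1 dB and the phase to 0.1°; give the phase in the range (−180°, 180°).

39.1 dB, 6.7°

At s = jω = j1000:
zero (s+789): 789 + j1000 → |·| = √(789²+1000²) = √1622521 ≈ 1273.8, ∠ = arctan(1000/789) ≈ 51.73°
pole (s+1000): 1000 + j1000 → |·| = √(1000²+1000²) = √2000000 ≈ 1414.2, ∠ = arctan(1000/1000) ≈ 45.00°
|T| = 100 · 1273.8 / 1414.2 ≈ 90.072
Gain = 20 log₁₀(90.072) ≈ 39.09 dB
∠T = 51.73° − 45.00° = 6.73°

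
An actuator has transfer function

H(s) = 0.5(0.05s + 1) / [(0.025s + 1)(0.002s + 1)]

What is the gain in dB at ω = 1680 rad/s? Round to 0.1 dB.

-10.9 dB

At ω = 1680 rad/s:
zero (1 + j1680·0.05) = 1 + j84 → |·| ≈ 84.006, ∠ ≈ 89.32°
pole (1 + j1680·0.025) = 1 + j42 → |·| ≈ 42.012, ∠ ≈ 88.64°
pole (1 + j1680·0.002) = 1 + j3.36 → |·| ≈ 3.5057, ∠ ≈ 73.43°
|H| = 0.5 · 84.006 / (42.012 · 3.5057) ≈ 0.28519
Gain = 20 log₁₀(0.28519) ≈ -10.90 dB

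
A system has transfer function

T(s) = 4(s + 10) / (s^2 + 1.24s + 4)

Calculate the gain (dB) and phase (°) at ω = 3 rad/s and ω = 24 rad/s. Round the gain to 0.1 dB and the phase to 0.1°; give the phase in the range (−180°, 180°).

ω = 3: 16.5 dB, -126.7°; ω = 24: -14.8 dB, -109.6°

At s = jω = j3:
zero (s+10): 10 + j3 → |·| = √(10²+3²) = √109 ≈ 10.44, ∠ = arctan(3/10) ≈ 16.70°
quadratic: (j3)² + 1.24·j3 + 4 = -5 + j3.72 → |·| ≈ 6.232, ∠ ≈ 143.35°
|T| = 4 · 10.44 / 6.232 ≈ 6.7009
Gain = 20 log₁₀(6.7009) ≈ 16.52 dB
∠T = 16.70° − 143.35° = -126.65°

At s = jω = j24:
zero (s+10): 10 + j24 → |·| = √(10²+24²) = √676 ≈ 26, ∠ = arctan(24/10) ≈ 67.38°
quadratic: (j24)² + 1.24·j24 + 4 = -572 + j29.76 → |·| ≈ 572.77, ∠ ≈ 177.02°
|T| = 4 · 26 / 572.77 ≈ 0.18157
Gain = 20 log₁₀(0.18157) ≈ -14.82 dB
∠T = 67.38° − 177.02° = -109.64°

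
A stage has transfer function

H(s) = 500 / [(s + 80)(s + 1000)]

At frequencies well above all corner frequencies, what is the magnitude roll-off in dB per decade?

Each pole contributes −20 dB/decade at high frequency; each zero contributes +20 dB/decade.
Net: 0 zero(s) − 2 pole(s) → -40 dB/decade.

-40 dB/decade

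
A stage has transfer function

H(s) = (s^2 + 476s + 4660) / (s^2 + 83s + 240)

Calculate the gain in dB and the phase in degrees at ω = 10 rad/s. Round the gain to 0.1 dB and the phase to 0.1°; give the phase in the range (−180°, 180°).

17.9 dB, -34.2°

Substitute s = j10:
Numerator: (j10)^2 + 476(j10) + 4660 = 4560 + j4760
Denominator: (j10)^2 + 83(j10) + 240 = 140 + j830
|N| = √(4560² + 4760²) ≈ 6591.8, ∠N ≈ 46.23°
|D| = √(140² + 830²) ≈ 841.72, ∠D ≈ 80.43°
|H| = 6591.8 / 841.72 ≈ 7.8313
Gain = 20 log₁₀(7.8313) ≈ 17.88 dB
∠H = 46.23° − 80.43° = -34.20°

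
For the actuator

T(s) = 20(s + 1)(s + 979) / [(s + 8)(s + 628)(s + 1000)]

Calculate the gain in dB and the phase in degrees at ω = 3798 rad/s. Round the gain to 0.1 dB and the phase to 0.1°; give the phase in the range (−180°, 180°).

At s = jω = j3798:
zero (s+1): 1 + j3798 → |·| = √(1²+3798²) = √14424805 ≈ 3798, ∠ = arctan(3798/1) ≈ 89.98°
zero (s+979): 979 + j3798 → |·| = √(979²+3798²) = √15383245 ≈ 3922.1, ∠ = arctan(3798/979) ≈ 75.55°
pole (s+8): 8 + j3798 → |·| = √(8²+3798²) = √14424868 ≈ 3798, ∠ = arctan(3798/8) ≈ 89.88°
pole (s+628): 628 + j3798 → |·| = √(628²+3798²) = √14819188 ≈ 3849.6, ∠ = arctan(3798/628) ≈ 80.61°
pole (s+1000): 1000 + j3798 → |·| = √(1000²+3798²) = √15424804 ≈ 3927.4, ∠ = arctan(3798/1000) ≈ 75.25°
|T| = 20 · 1.4896e+07 / 5.7422e+10 ≈ 0.0051883
Gain = 20 log₁₀(0.0051883) ≈ -45.70 dB
∠T = 165.53° − 245.74° = -80.21°

-45.7 dB, -80.2°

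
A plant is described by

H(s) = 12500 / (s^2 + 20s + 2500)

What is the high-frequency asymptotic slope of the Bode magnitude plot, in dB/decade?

Each pole contributes −20 dB/decade at high frequency; each zero contributes +20 dB/decade.
Net: 0 zero(s) − 2 pole(s) → -40 dB/decade.

-40 dB/decade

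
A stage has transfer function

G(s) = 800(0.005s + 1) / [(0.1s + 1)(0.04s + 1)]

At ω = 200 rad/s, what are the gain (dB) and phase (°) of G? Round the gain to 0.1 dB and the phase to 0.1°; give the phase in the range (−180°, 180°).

16.9 dB, -125.0°

At ω = 200 rad/s:
zero (1 + j200·0.005) = 1 + j1 → |·| ≈ 1.4142, ∠ ≈ 45.00°
pole (1 + j200·0.1) = 1 + j20 → |·| ≈ 20.025, ∠ ≈ 87.14°
pole (1 + j200·0.04) = 1 + j8 → |·| ≈ 8.0623, ∠ ≈ 82.87°
|G| = 800 · 1.4142 / (20.025 · 8.0623) ≈ 7.0076
Gain = 20 log₁₀(7.0076) ≈ 16.91 dB
∠G = (45.00°) − (87.14° + 82.87°) = -125.01°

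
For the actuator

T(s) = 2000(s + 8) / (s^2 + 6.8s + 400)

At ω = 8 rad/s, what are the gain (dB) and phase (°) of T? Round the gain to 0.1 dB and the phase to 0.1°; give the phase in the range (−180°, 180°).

At s = jω = j8:
zero (s+8): 8 + j8 → |·| = √(8²+8²) = √128 ≈ 11.314, ∠ = arctan(8/8) ≈ 45.00°
quadratic: (j8)² + 6.8·j8 + 400 = 336 + j54.4 → |·| ≈ 340.38, ∠ ≈ 9.20°
|T| = 2000 · 11.314 / 340.38 ≈ 66.479
Gain = 20 log₁₀(66.479) ≈ 36.45 dB
∠T = 45.00° − 9.20° = 35.80°

36.5 dB, 35.8°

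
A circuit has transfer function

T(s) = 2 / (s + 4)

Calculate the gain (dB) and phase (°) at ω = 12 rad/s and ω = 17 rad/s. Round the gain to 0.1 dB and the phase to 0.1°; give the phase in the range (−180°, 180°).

Substitute s = j12:
Numerator: 2 = 2 + j0
Denominator: (j12) + 4 = 4 + j12
|N| = √(2² + 0²) ≈ 2, ∠N ≈ 0.00°
|D| = √(4² + 12²) ≈ 12.649, ∠D ≈ 71.57°
|T| = 2 / 12.649 ≈ 0.15812
Gain = 20 log₁₀(0.15812) ≈ -16.02 dB
∠T = 0.00° − 71.57° = -71.57°

Substitute s = j17:
Numerator: 2 = 2 + j0
Denominator: (j17) + 4 = 4 + j17
|N| = √(2² + 0²) ≈ 2, ∠N ≈ 0.00°
|D| = √(4² + 17²) ≈ 17.464, ∠D ≈ 76.76°
|T| = 2 / 17.464 ≈ 0.11452
Gain = 20 log₁₀(0.11452) ≈ -18.82 dB
∠T = 0.00° − 76.76° = -76.76°

ω = 12: -16.0 dB, -71.6°; ω = 17: -18.8 dB, -76.8°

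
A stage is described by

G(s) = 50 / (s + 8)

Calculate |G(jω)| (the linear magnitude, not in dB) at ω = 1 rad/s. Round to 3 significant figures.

6.20

Substitute s = j1:
Numerator: 50 = 50 + j0
Denominator: (j1) + 8 = 8 + j1
|N| = √(50² + 0²) ≈ 50, ∠N ≈ 0.00°
|D| = √(8² + 1²) ≈ 8.0623, ∠D ≈ 7.13°
|G| = 50 / 8.0623 ≈ 6.2017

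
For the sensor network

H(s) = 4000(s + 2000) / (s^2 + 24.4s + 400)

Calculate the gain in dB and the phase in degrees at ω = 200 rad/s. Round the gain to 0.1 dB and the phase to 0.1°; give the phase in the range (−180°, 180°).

At s = jω = j200:
zero (s+2000): 2000 + j200 → |·| = √(2000²+200²) = √4040000 ≈ 2010, ∠ = arctan(200/2000) ≈ 5.71°
quadratic: (j200)² + 24.4·j200 + 400 = -39600 + j4880 → |·| ≈ 39900, ∠ ≈ 172.97°
|H| = 4000 · 2010 / 39900 ≈ 201.5
Gain = 20 log₁₀(201.5) ≈ 46.09 dB
∠H = 5.71° − 172.97° = -167.26°

46.1 dB, -167.3°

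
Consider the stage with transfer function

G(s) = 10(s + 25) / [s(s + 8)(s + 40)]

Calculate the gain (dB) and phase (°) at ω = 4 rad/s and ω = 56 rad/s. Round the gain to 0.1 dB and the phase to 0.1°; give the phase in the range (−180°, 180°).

ω = 4: -15.1 dB, -113.2°; ω = 56: -51.0 dB, -160.4°

At s = jω = j4:
zero (s+25): 25 + j4 → |·| = √(25²+4²) = √641 ≈ 25.318, ∠ = arctan(4/25) ≈ 9.09°
pole (s+8): 8 + j4 → |·| = √(8²+4²) = √80 ≈ 8.9443, ∠ = arctan(4/8) ≈ 26.57°
pole (s+40): 40 + j4 → |·| = √(40²+4²) = √1616 ≈ 40.2, ∠ = arctan(4/40) ≈ 5.71°
pole at origin: |s| = 4, ∠ = 90.00° (in denominator)
|G| = 10 · 25.318 / 1438.2 ≈ 0.17604
Gain = 20 log₁₀(0.17604) ≈ -15.09 dB
∠G = 9.09° − 122.28° = -113.19°

At s = jω = j56:
zero (s+25): 25 + j56 → |·| = √(25²+56²) = √3761 ≈ 61.327, ∠ = arctan(56/25) ≈ 65.94°
pole (s+8): 8 + j56 → |·| = √(8²+56²) = √3200 ≈ 56.569, ∠ = arctan(56/8) ≈ 81.87°
pole (s+40): 40 + j56 → |·| = √(40²+56²) = √4736 ≈ 68.819, ∠ = arctan(56/40) ≈ 54.46°
pole at origin: |s| = 56, ∠ = 90.00° (in denominator)
|G| = 10 · 61.327 / 2.1801e+05 ≈ 0.002813
Gain = 20 log₁₀(0.002813) ≈ -51.02 dB
∠G = 65.94° − 226.33° = -160.39°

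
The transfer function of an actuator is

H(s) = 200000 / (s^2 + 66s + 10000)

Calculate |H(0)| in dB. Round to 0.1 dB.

26.0 dB

H(0) = 200000 / 10000 = 20
20 log₁₀(20) ≈ 26.02 dB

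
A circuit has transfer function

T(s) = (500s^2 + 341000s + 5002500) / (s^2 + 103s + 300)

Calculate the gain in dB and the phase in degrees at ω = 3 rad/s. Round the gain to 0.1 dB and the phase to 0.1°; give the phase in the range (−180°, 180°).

81.6 dB, -35.2°

Substitute s = j3:
Numerator: 500(j3)^2 + 341000(j3) + 5002500 = 4998000 + j1023000
Denominator: (j3)^2 + 103(j3) + 300 = 291 + j309
|N| = √(4998000² + 1023000²) ≈ 5.1016e+06, ∠N ≈ 11.57°
|D| = √(291² + 309²) ≈ 424.45, ∠D ≈ 46.72°
|T| = 5.1016e+06 / 424.45 ≈ 12019
Gain = 20 log₁₀(12019) ≈ 81.60 dB
∠T = 11.57° − 46.72° = -35.15°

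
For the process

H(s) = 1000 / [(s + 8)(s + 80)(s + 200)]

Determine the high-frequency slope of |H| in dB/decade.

-60 dB/decade

Each pole contributes −20 dB/decade at high frequency; each zero contributes +20 dB/decade.
Net: 0 zero(s) − 3 pole(s) → -60 dB/decade.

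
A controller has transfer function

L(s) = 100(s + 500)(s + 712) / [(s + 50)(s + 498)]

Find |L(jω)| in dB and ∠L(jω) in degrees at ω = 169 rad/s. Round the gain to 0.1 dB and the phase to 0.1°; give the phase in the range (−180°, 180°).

52.4 dB, -60.2°

At s = jω = j169:
zero (s+500): 500 + j169 → |·| = √(500²+169²) = √278561 ≈ 527.79, ∠ = arctan(169/500) ≈ 18.68°
zero (s+712): 712 + j169 → |·| = √(712²+169²) = √535505 ≈ 731.78, ∠ = arctan(169/712) ≈ 13.35°
pole (s+50): 50 + j169 → |·| = √(50²+169²) = √31061 ≈ 176.24, ∠ = arctan(169/50) ≈ 73.52°
pole (s+498): 498 + j169 → |·| = √(498²+169²) = √276565 ≈ 525.89, ∠ = arctan(169/498) ≈ 18.75°
|L| = 100 · 3.8623e+05 / 92683 ≈ 416.72
Gain = 20 log₁₀(416.72) ≈ 52.40 dB
∠L = 32.03° − 92.27° = -60.24°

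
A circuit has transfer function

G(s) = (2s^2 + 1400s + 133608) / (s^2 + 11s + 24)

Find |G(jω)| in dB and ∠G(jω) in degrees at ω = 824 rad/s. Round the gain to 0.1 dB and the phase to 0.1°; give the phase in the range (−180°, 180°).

Substitute s = j824:
Numerator: 2(j824)^2 + 1400(j824) + 133608 = -1224344 + j1153600
Denominator: (j824)^2 + 11(j824) + 24 = -678952 + j9064
|N| = √(1224344² + 1153600²) ≈ 1.6822e+06, ∠N ≈ 136.70°
|D| = √(678952² + 9064²) ≈ 6.7901e+05, ∠D ≈ 179.24°
|G| = 1.6822e+06 / 6.7901e+05 ≈ 2.4774
Gain = 20 log₁₀(2.4774) ≈ 7.88 dB
∠G = 136.70° − 179.24° = -42.54°

7.9 dB, -42.5°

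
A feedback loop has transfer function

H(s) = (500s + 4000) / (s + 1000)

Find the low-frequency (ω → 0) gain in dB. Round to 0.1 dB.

12.0 dB

H(0) = 4000 / 1000 = 4
20 log₁₀(4) ≈ 12.04 dB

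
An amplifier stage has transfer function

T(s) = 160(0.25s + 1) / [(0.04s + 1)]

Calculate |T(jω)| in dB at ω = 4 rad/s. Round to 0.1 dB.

At ω = 4 rad/s:
zero (1 + j4·0.25) = 1 + j1 → |·| ≈ 1.4142, ∠ ≈ 45.00°
pole (1 + j4·0.04) = 1 + j0.16 → |·| ≈ 1.0127, ∠ ≈ 9.09°
|T| = 160 · 1.4142 / (1.0127) ≈ 223.43
Gain = 20 log₁₀(223.43) ≈ 46.98 dB

47.0 dB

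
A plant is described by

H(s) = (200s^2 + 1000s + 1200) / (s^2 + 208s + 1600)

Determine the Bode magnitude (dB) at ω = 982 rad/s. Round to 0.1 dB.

Substitute s = j982:
Numerator: 200(j982)^2 + 1000(j982) + 1200 = -192863600 + j982000
Denominator: (j982)^2 + 208(j982) + 1600 = -962724 + j204256
|N| = √(192863600² + 982000²) ≈ 1.9287e+08, ∠N ≈ 179.71°
|D| = √(962724² + 204256²) ≈ 9.8415e+05, ∠D ≈ 168.02°
|H| = 1.9287e+08 / 9.8415e+05 ≈ 195.98
Gain = 20 log₁₀(195.98) ≈ 45.84 dB

45.8 dB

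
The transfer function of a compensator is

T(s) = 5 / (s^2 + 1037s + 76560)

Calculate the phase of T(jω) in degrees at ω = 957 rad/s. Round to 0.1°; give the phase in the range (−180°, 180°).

-130.2°

Substitute s = j957:
Numerator: 5 = 5 + j0
Denominator: (j957)^2 + 1037(j957) + 76560 = -839289 + j992409
|N| = √(5² + 0²) ≈ 5, ∠N ≈ 0.00°
|D| = √(839289² + 992409²) ≈ 1.2997e+06, ∠D ≈ 130.22°
∠T = 0.00° − 130.22° = -130.22°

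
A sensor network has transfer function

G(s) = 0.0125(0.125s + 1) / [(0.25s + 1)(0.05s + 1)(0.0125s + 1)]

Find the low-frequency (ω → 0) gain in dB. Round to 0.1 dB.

G(0) = 0.0125 · 1 / 1 = 0.0125
20 log₁₀(0.0125) ≈ -38.06 dB

-38.1 dB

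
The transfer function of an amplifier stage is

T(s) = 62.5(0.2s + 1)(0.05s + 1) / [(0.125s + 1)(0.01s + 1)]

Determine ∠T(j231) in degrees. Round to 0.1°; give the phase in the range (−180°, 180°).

At ω = 231 rad/s:
zero (1 + j231·0.2) = 1 + j46.2 → |·| ≈ 46.211, ∠ ≈ 88.76°
zero (1 + j231·0.05) = 1 + j11.55 → |·| ≈ 11.593, ∠ ≈ 85.05°
pole (1 + j231·0.125) = 1 + j28.875 → |·| ≈ 28.892, ∠ ≈ 88.02°
pole (1 + j231·0.01) = 1 + j2.31 → |·| ≈ 2.5172, ∠ ≈ 66.59°
∠T = (88.76° + 85.05°) − (88.02° + 66.59°) = 19.20°

19.2°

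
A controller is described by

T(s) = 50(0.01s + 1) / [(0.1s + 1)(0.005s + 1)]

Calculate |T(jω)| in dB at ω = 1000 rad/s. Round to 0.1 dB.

-0.1 dB

At ω = 1000 rad/s:
zero (1 + j1000·0.01) = 1 + j10 → |·| ≈ 10.05, ∠ ≈ 84.29°
pole (1 + j1000·0.1) = 1 + j100 → |·| ≈ 100, ∠ ≈ 89.43°
pole (1 + j1000·0.005) = 1 + j5 → |·| ≈ 5.099, ∠ ≈ 78.69°
|T| = 50 · 10.05 / (100 · 5.099) ≈ 0.98549
Gain = 20 log₁₀(0.98549) ≈ -0.13 dB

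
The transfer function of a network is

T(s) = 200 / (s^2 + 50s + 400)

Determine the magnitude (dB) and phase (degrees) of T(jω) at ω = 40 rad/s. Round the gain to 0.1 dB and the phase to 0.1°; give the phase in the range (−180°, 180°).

-21.3 dB, -121.0°

Substitute s = j40:
Numerator: 200 = 200 + j0
Denominator: (j40)^2 + 50(j40) + 400 = -1200 + j2000
|N| = √(200² + 0²) ≈ 200, ∠N ≈ 0.00°
|D| = √(1200² + 2000²) ≈ 2332.4, ∠D ≈ 120.96°
|T| = 200 / 2332.4 ≈ 0.085749
Gain = 20 log₁₀(0.085749) ≈ -21.34 dB
∠T = 0.00° − 120.96° = -120.96°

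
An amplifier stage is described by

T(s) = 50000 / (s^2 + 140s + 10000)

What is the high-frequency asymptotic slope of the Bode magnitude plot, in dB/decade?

-40 dB/decade

Each pole contributes −20 dB/decade at high frequency; each zero contributes +20 dB/decade.
Net: 0 zero(s) − 2 pole(s) → -40 dB/decade.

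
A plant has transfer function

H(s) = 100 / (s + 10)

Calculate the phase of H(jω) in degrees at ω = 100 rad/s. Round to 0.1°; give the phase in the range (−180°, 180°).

At s = jω = j100:
pole (s+10): 10 + j100 → |·| = √(10²+100²) = √10100 ≈ 100.5, ∠ = arctan(100/10) ≈ 84.29°
∠H = 0.00° − 84.29° = -84.29°

-84.3°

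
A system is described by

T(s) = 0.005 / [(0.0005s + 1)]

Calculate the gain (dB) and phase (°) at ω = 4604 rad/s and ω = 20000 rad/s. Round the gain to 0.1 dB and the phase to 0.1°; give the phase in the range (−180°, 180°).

ω = 4604: -54.0 dB, -66.5°; ω = 20000: -66.1 dB, -84.3°

At ω = 4604 rad/s:
pole (1 + j4604·0.0005) = 1 + j2.302 → |·| ≈ 2.5098, ∠ ≈ 66.52°
|T| = 0.005 · 1 / (2.5098) ≈ 0.0019922
Gain = 20 log₁₀(0.0019922) ≈ -54.01 dB
∠T = (0°) − (66.52°) = -66.52°

At ω = 20000 rad/s:
pole (1 + j20000·0.0005) = 1 + j10 → |·| ≈ 10.05, ∠ ≈ 84.29°
|T| = 0.005 · 1 / (10.05) ≈ 0.00049751
Gain = 20 log₁₀(0.00049751) ≈ -66.06 dB
∠T = (0°) − (84.29°) = -84.29°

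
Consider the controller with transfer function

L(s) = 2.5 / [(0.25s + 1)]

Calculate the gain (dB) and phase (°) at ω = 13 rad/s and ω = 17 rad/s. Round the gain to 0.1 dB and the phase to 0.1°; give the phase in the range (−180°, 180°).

At ω = 13 rad/s:
pole (1 + j13·0.25) = 1 + j3.25 → |·| ≈ 3.4004, ∠ ≈ 72.90°
|L| = 2.5 · 1 / (3.4004) ≈ 0.73521
Gain = 20 log₁₀(0.73521) ≈ -2.67 dB
∠L = (0°) − (72.90°) = -72.90°

At ω = 17 rad/s:
pole (1 + j17·0.25) = 1 + j4.25 → |·| ≈ 4.3661, ∠ ≈ 76.76°
|L| = 2.5 · 1 / (4.3661) ≈ 0.57259
Gain = 20 log₁₀(0.57259) ≈ -4.84 dB
∠L = (0°) − (76.76°) = -76.76°

ω = 13: -2.7 dB, -72.9°; ω = 17: -4.8 dB, -76.8°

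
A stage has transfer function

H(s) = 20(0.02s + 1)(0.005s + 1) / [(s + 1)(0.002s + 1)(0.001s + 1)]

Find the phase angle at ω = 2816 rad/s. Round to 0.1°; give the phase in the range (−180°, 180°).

-65.4°

At ω = 2816 rad/s:
zero (1 + j2816·0.02) = 1 + j56.32 → |·| ≈ 56.329, ∠ ≈ 88.98°
zero (1 + j2816·0.005) = 1 + j14.08 → |·| ≈ 14.115, ∠ ≈ 85.94°
pole (1 + j2816·1) = 1 + j2816 → |·| ≈ 2816, ∠ ≈ 89.98°
pole (1 + j2816·0.002) = 1 + j5.632 → |·| ≈ 5.7201, ∠ ≈ 79.93°
pole (1 + j2816·0.001) = 1 + j2.816 → |·| ≈ 2.9883, ∠ ≈ 70.45°
∠H = (88.98° + 85.94°) − (89.98° + 79.93° + 70.45°) = -65.44°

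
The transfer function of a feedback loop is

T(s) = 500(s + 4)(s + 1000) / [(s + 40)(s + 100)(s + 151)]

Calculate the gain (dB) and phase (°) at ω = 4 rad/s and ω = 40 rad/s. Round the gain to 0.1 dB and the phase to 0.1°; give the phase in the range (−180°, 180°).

ω = 4: 13.4 dB, 35.7°; ω = 40: 26.5 dB, 4.9°

At s = jω = j4:
zero (s+4): 4 + j4 → |·| = √(4²+4²) = √32 ≈ 5.6569, ∠ = arctan(4/4) ≈ 45.00°
zero (s+1000): 1000 + j4 → |·| = √(1000²+4²) = √1000016 ≈ 1000, ∠ = arctan(4/1000) ≈ 0.23°
pole (s+40): 40 + j4 → |·| = √(40²+4²) = √1616 ≈ 40.2, ∠ = arctan(4/40) ≈ 5.71°
pole (s+100): 100 + j4 → |·| = √(100²+4²) = √10016 ≈ 100.08, ∠ = arctan(4/100) ≈ 2.29°
pole (s+151): 151 + j4 → |·| = √(151²+4²) = √22817 ≈ 151.05, ∠ = arctan(4/151) ≈ 1.52°
|T| = 500 · 5656.9 / 6.0771e+05 ≈ 4.6543
Gain = 20 log₁₀(4.6543) ≈ 13.36 dB
∠T = 45.23° − 9.52° = 35.71°

At s = jω = j40:
zero (s+4): 4 + j40 → |·| = √(4²+40²) = √1616 ≈ 40.2, ∠ = arctan(40/4) ≈ 84.29°
zero (s+1000): 1000 + j40 → |·| = √(1000²+40²) = √1001600 ≈ 1000.8, ∠ = arctan(40/1000) ≈ 2.29°
pole (s+40): 40 + j40 → |·| = √(40²+40²) = √3200 ≈ 56.569, ∠ = arctan(40/40) ≈ 45.00°
pole (s+100): 100 + j40 → |·| = √(100²+40²) = √11600 ≈ 107.7, ∠ = arctan(40/100) ≈ 21.80°
pole (s+151): 151 + j40 → |·| = √(151²+40²) = √24401 ≈ 156.21, ∠ = arctan(40/151) ≈ 14.84°
|T| = 500 · 40232 / 9.5171e+05 ≈ 21.137
Gain = 20 log₁₀(21.137) ≈ 26.50 dB
∠T = 86.58° − 81.64° = 4.94°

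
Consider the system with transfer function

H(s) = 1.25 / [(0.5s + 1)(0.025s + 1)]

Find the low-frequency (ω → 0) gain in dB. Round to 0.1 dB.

H(0) = 1.25 · 1 / 1 = 1.25
20 log₁₀(1.25) ≈ 1.94 dB

1.9 dB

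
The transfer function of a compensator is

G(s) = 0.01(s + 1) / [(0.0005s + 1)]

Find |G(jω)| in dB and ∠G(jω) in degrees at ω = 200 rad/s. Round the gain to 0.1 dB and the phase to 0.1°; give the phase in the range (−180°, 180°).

6.0 dB, 84.0°

At ω = 200 rad/s:
zero (1 + j200·1) = 1 + j200 → |·| ≈ 200, ∠ ≈ 89.71°
pole (1 + j200·0.0005) = 1 + j0.1 → |·| ≈ 1.005, ∠ ≈ 5.71°
|G| = 0.01 · 200 / (1.005) ≈ 1.99
Gain = 20 log₁₀(1.99) ≈ 5.98 dB
∠G = (89.71°) − (5.71°) = 84.00°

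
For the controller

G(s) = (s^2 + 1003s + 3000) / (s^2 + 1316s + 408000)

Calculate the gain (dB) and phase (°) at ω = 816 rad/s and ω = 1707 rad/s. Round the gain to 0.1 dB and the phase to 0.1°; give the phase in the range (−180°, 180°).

Substitute s = j816:
Numerator: (j816)^2 + 1003(j816) + 3000 = -662856 + j818448
Denominator: (j816)^2 + 1316(j816) + 408000 = -257856 + j1073856
|N| = √(662856² + 818448²) ≈ 1.0532e+06, ∠N ≈ 129.00°
|D| = √(257856² + 1073856²) ≈ 1.1044e+06, ∠D ≈ 103.50°
|G| = 1.0532e+06 / 1.1044e+06 ≈ 0.95364
Gain = 20 log₁₀(0.95364) ≈ -0.41 dB
∠G = 129.00° − 103.50° = 25.50°

Substitute s = j1707:
Numerator: (j1707)^2 + 1003(j1707) + 3000 = -2910849 + j1712121
Denominator: (j1707)^2 + 1316(j1707) + 408000 = -2505849 + j2246412
|N| = √(2910849² + 1712121²) ≈ 3.377e+06, ∠N ≈ 149.54°
|D| = √(2505849² + 2246412²) ≈ 3.3654e+06, ∠D ≈ 138.12°
|G| = 3.377e+06 / 3.3654e+06 ≈ 1.0034
Gain = 20 log₁₀(1.0034) ≈ 0.03 dB
∠G = 149.54° − 138.12° = 11.42°

ω = 816: -0.4 dB, 25.5°; ω = 1707: 0.0 dB, 11.4°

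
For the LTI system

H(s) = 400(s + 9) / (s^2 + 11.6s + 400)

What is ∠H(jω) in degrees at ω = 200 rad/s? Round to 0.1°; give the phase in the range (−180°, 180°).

At s = jω = j200:
zero (s+9): 9 + j200 → |·| = √(9²+200²) = √40081 ≈ 200.2, ∠ = arctan(200/9) ≈ 87.42°
quadratic: (j200)² + 11.6·j200 + 400 = -39600 + j2320 → |·| ≈ 39668, ∠ ≈ 176.65°
∠H = 87.42° − 176.65° = -89.23°

-89.2°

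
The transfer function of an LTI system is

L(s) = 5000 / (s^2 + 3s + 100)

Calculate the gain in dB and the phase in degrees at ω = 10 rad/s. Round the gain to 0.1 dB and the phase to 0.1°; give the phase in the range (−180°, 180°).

At s = jω = j10:
quadratic: (j10)² + 3·j10 + 100 = 0 + j30 → |·| ≈ 30, ∠ ≈ 90.00°
|L| = 5000 / 30 ≈ 166.67
Gain = 20 log₁₀(166.67) ≈ 44.44 dB
∠L = 0.00° − 90.00° = -90.00°

44.4 dB, -90.0°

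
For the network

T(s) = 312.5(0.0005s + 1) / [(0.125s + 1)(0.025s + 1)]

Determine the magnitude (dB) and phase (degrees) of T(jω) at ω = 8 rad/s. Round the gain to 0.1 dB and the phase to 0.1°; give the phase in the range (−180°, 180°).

46.7 dB, -56.1°

At ω = 8 rad/s:
zero (1 + j8·0.0005) = 1 + j0.004 → |·| ≈ 1, ∠ ≈ 0.23°
pole (1 + j8·0.125) = 1 + j1 → |·| ≈ 1.4142, ∠ ≈ 45.00°
pole (1 + j8·0.025) = 1 + j0.2 → |·| ≈ 1.0198, ∠ ≈ 11.31°
|T| = 312.5 · 1 / (1.4142 · 1.0198) ≈ 216.68
Gain = 20 log₁₀(216.68) ≈ 46.72 dB
∠T = (0.23°) − (45.00° + 11.31°) = -56.08°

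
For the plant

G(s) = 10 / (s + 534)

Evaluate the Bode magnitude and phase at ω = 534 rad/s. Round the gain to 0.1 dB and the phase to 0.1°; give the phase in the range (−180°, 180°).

-37.6 dB, -45.0°

Substitute s = j534:
Numerator: 10 = 10 + j0
Denominator: (j534) + 534 = 534 + j534
|N| = √(10² + 0²) ≈ 10, ∠N ≈ 0.00°
|D| = √(534² + 534²) ≈ 755.19, ∠D ≈ 45.00°
|G| = 10 / 755.19 ≈ 0.013242
Gain = 20 log₁₀(0.013242) ≈ -37.56 dB
∠G = 0.00° − 45.00° = -45.00°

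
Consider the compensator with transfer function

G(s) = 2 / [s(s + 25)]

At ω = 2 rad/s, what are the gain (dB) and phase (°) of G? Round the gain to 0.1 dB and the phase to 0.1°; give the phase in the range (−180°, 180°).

At s = jω = j2:
pole (s+25): 25 + j2 → |·| = √(25²+2²) = √629 ≈ 25.08, ∠ = arctan(2/25) ≈ 4.57°
pole at origin: |s| = 2, ∠ = 90.00° (in denominator)
|G| = 2 / 50.16 ≈ 0.039872
Gain = 20 log₁₀(0.039872) ≈ -27.99 dB
∠G = 0.00° − 94.57° = -94.57°

-28.0 dB, -94.6°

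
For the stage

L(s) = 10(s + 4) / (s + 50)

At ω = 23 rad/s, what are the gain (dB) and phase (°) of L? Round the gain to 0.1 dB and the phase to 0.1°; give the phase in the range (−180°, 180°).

At s = jω = j23:
zero (s+4): 4 + j23 → |·| = √(4²+23²) = √545 ≈ 23.345, ∠ = arctan(23/4) ≈ 80.13°
pole (s+50): 50 + j23 → |·| = √(50²+23²) = √3029 ≈ 55.036, ∠ = arctan(23/50) ≈ 24.70°
|L| = 10 · 23.345 / 55.036 ≈ 4.2418
Gain = 20 log₁₀(4.2418) ≈ 12.55 dB
∠L = 80.13° − 24.70° = 55.43°

12.6 dB, 55.4°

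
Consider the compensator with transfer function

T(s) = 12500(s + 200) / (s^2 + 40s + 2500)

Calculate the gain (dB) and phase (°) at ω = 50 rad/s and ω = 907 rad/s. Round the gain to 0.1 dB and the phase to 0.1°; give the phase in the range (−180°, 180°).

ω = 50: 62.2 dB, -76.0°; ω = 907: 23.0 dB, -99.9°

At s = jω = j50:
zero (s+200): 200 + j50 → |·| = √(200²+50²) = √42500 ≈ 206.16, ∠ = arctan(50/200) ≈ 14.04°
quadratic: (j50)² + 40·j50 + 2500 = 0 + j2000 → |·| ≈ 2000, ∠ ≈ 90.00°
|T| = 12500 · 206.16 / 2000 ≈ 1288.5
Gain = 20 log₁₀(1288.5) ≈ 62.20 dB
∠T = 14.04° − 90.00° = -75.96°

At s = jω = j907:
zero (s+200): 200 + j907 → |·| = √(200²+907²) = √862649 ≈ 928.79, ∠ = arctan(907/200) ≈ 77.56°
quadratic: (j907)² + 40·j907 + 2500 = -820149 + j36280 → |·| ≈ 8.2095e+05, ∠ ≈ 177.47°
|T| = 12500 · 928.79 / 8.2095e+05 ≈ 14.142
Gain = 20 log₁₀(14.142) ≈ 23.01 dB
∠T = 77.56° − 177.47° = -99.91°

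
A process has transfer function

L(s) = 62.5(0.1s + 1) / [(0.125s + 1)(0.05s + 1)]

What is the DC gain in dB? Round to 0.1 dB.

35.9 dB

L(0) = 62.5 · 1 / 1 = 62.5
20 log₁₀(62.5) ≈ 35.92 dB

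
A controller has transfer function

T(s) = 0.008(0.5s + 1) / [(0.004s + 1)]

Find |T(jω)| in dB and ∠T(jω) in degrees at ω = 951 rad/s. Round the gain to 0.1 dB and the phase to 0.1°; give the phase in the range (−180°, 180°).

-0.3 dB, 14.6°

At ω = 951 rad/s:
zero (1 + j951·0.5) = 1 + j475.5 → |·| ≈ 475.5, ∠ ≈ 89.88°
pole (1 + j951·0.004) = 1 + j3.804 → |·| ≈ 3.9332, ∠ ≈ 75.27°
|T| = 0.008 · 475.5 / (3.9332) ≈ 0.96715
Gain = 20 log₁₀(0.96715) ≈ -0.29 dB
∠T = (89.88°) − (75.27°) = 14.61°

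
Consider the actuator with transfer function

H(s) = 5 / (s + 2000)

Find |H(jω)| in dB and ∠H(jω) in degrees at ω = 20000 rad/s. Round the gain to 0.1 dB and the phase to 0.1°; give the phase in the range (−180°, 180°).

-72.1 dB, -84.3°

At s = jω = j20000:
pole (s+2000): 2000 + j20000 → |·| = √(2000²+20000²) = √404000000 ≈ 20100, ∠ = arctan(20000/2000) ≈ 84.29°
|H| = 5 / 20100 ≈ 0.00024876
Gain = 20 log₁₀(0.00024876) ≈ -72.08 dB
∠H = 0.00° − 84.29° = -84.29°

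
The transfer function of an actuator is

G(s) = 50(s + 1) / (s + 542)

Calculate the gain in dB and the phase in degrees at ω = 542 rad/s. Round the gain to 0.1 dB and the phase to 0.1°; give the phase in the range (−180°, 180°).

At s = jω = j542:
zero (s+1): 1 + j542 → |·| = √(1²+542²) = √293765 ≈ 542, ∠ = arctan(542/1) ≈ 89.89°
pole (s+542): 542 + j542 → |·| = √(542²+542²) = √587528 ≈ 766.5, ∠ = arctan(542/542) ≈ 45.00°
|G| = 50 · 542 / 766.5 ≈ 35.356
Gain = 20 log₁₀(35.356) ≈ 30.97 dB
∠G = 89.89° − 45.00° = 44.89°

31.0 dB, 44.9°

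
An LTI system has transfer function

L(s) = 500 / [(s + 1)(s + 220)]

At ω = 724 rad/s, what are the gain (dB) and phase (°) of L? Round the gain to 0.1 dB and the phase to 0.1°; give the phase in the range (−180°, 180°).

-60.8 dB, -163.0°

At s = jω = j724:
pole (s+1): 1 + j724 → |·| = √(1²+724²) = √524177 ≈ 724, ∠ = arctan(724/1) ≈ 89.92°
pole (s+220): 220 + j724 → |·| = √(220²+724²) = √572576 ≈ 756.69, ∠ = arctan(724/220) ≈ 73.10°
|L| = 500 / 5.4784e+05 ≈ 0.00091268
Gain = 20 log₁₀(0.00091268) ≈ -60.79 dB
∠L = 0.00° − 163.02° = -163.02°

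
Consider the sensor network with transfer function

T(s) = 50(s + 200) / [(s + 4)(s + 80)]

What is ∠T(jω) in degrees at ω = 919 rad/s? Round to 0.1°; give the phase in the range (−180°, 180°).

At s = jω = j919:
zero (s+200): 200 + j919 → |·| = √(200²+919²) = √884561 ≈ 940.51, ∠ = arctan(919/200) ≈ 77.72°
pole (s+4): 4 + j919 → |·| = √(4²+919²) = √844577 ≈ 919.01, ∠ = arctan(919/4) ≈ 89.75°
pole (s+80): 80 + j919 → |·| = √(80²+919²) = √850961 ≈ 922.48, ∠ = arctan(919/80) ≈ 85.02°
∠T = 77.72° − 174.77° = -97.05°

-97.1°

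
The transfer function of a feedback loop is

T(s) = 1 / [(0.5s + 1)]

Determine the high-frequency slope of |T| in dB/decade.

Each pole contributes −20 dB/decade at high frequency; each zero contributes +20 dB/decade.
Net: 0 zero(s) − 1 pole(s) → -20 dB/decade.

-20 dB/decade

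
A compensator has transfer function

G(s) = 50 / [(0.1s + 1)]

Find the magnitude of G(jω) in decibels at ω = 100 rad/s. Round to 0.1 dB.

At ω = 100 rad/s:
pole (1 + j100·0.1) = 1 + j10 → |·| ≈ 10.05, ∠ ≈ 84.29°
|G| = 50 · 1 / (10.05) ≈ 4.9751
Gain = 20 log₁₀(4.9751) ≈ 13.94 dB

13.9 dB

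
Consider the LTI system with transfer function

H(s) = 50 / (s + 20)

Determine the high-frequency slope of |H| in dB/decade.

Each pole contributes −20 dB/decade at high frequency; each zero contributes +20 dB/decade.
Net: 0 zero(s) − 1 pole(s) → -20 dB/decade.

-20 dB/decade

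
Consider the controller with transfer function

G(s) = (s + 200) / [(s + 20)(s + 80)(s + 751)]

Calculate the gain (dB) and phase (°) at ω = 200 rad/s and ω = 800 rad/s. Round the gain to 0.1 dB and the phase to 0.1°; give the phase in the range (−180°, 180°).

ω = 200: -101.5 dB, -122.4°; ω = 800: -118.7 dB, -143.7°

At s = jω = j200:
zero (s+200): 200 + j200 → |·| = √(200²+200²) = √80000 ≈ 282.84, ∠ = arctan(200/200) ≈ 45.00°
pole (s+20): 20 + j200 → |·| = √(20²+200²) = √40400 ≈ 201, ∠ = arctan(200/20) ≈ 84.29°
pole (s+80): 80 + j200 → |·| = √(80²+200²) = √46400 ≈ 215.41, ∠ = arctan(200/80) ≈ 68.20°
pole (s+751): 751 + j200 → |·| = √(751²+200²) = √604001 ≈ 777.18, ∠ = arctan(200/751) ≈ 14.91°
|G| = 1 · 282.84 / 3.365e+07 ≈ 8.4053e-06
Gain = 20 log₁₀(8.4053e-06) ≈ -101.51 dB
∠G = 45.00° − 167.40° = -122.40°

At s = jω = j800:
zero (s+200): 200 + j800 → |·| = √(200²+800²) = √680000 ≈ 824.62, ∠ = arctan(800/200) ≈ 75.96°
pole (s+20): 20 + j800 → |·| = √(20²+800²) = √640400 ≈ 800.25, ∠ = arctan(800/20) ≈ 88.57°
pole (s+80): 80 + j800 → |·| = √(80²+800²) = √646400 ≈ 803.99, ∠ = arctan(800/80) ≈ 84.29°
pole (s+751): 751 + j800 → |·| = √(751²+800²) = √1204001 ≈ 1097.3, ∠ = arctan(800/751) ≈ 46.81°
|G| = 1 · 824.62 / 7.06e+08 ≈ 1.168e-06
Gain = 20 log₁₀(1.168e-06) ≈ -118.65 dB
∠G = 75.96° − 219.67° = -143.71°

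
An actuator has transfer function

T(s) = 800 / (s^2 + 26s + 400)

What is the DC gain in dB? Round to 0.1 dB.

6.0 dB

T(0) = 800 / 400 = 2
20 log₁₀(2) ≈ 6.02 dB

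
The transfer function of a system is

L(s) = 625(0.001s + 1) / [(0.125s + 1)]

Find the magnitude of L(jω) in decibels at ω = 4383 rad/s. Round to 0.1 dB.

14.2 dB

At ω = 4383 rad/s:
zero (1 + j4383·0.001) = 1 + j4.383 → |·| ≈ 4.4956, ∠ ≈ 77.15°
pole (1 + j4383·0.125) = 1 + j547.875 → |·| ≈ 547.88, ∠ ≈ 89.90°
|L| = 625 · 4.4956 / (547.88) ≈ 5.1284
Gain = 20 log₁₀(5.1284) ≈ 14.20 dB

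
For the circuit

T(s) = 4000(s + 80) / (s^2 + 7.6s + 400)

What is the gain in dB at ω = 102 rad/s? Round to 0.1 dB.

At s = jω = j102:
zero (s+80): 80 + j102 → |·| = √(80²+102²) = √16804 ≈ 129.63, ∠ = arctan(102/80) ≈ 51.89°
quadratic: (j102)² + 7.6·j102 + 400 = -10004 + j775.2 → |·| ≈ 10034, ∠ ≈ 175.57°
|T| = 4000 · 129.63 / 10034 ≈ 51.676
Gain = 20 log₁₀(51.676) ≈ 34.27 dB

34.3 dB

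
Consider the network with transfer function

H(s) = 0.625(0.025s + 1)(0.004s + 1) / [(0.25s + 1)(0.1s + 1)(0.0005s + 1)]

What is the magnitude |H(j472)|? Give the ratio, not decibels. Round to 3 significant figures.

0.00276

At ω = 472 rad/s:
zero (1 + j472·0.025) = 1 + j11.8 → |·| ≈ 11.842, ∠ ≈ 85.16°
zero (1 + j472·0.004) = 1 + j1.888 → |·| ≈ 2.1365, ∠ ≈ 62.09°
pole (1 + j472·0.25) = 1 + j118 → |·| ≈ 118, ∠ ≈ 89.51°
pole (1 + j472·0.1) = 1 + j47.2 → |·| ≈ 47.211, ∠ ≈ 88.79°
pole (1 + j472·0.0005) = 1 + j0.236 → |·| ≈ 1.0275, ∠ ≈ 13.28°
|H| = 0.625 · 11.842 · 2.1365 / (118 · 47.211 · 1.0275) ≈ 0.0027625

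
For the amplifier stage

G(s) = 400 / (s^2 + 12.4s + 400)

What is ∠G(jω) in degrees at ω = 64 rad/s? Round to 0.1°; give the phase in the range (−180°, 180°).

-167.9°

At s = jω = j64:
quadratic: (j64)² + 12.4·j64 + 400 = -3696 + j793.6 → |·| ≈ 3780.2, ∠ ≈ 167.88°
∠G = 0.00° − 167.88° = -167.88°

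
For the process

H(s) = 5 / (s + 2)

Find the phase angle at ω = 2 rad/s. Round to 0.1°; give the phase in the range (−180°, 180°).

-45.0°

At s = jω = j2:
pole (s+2): 2 + j2 → |·| = √(2²+2²) = √8 ≈ 2.8284, ∠ = arctan(2/2) ≈ 45.00°
∠H = 0.00° − 45.00° = -45.00°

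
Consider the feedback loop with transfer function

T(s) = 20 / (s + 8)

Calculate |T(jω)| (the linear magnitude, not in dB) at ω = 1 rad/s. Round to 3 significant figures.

Substitute s = j1:
Numerator: 20 = 20 + j0
Denominator: (j1) + 8 = 8 + j1
|N| = √(20² + 0²) ≈ 20, ∠N ≈ 0.00°
|D| = √(8² + 1²) ≈ 8.0623, ∠D ≈ 7.13°
|T| = 20 / 8.0623 ≈ 2.4807

2.48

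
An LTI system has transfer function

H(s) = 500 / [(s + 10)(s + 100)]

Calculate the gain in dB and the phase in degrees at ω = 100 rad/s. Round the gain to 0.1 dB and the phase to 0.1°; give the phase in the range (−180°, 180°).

At s = jω = j100:
pole (s+10): 10 + j100 → |·| = √(10²+100²) = √10100 ≈ 100.5, ∠ = arctan(100/10) ≈ 84.29°
pole (s+100): 100 + j100 → |·| = √(100²+100²) = √20000 ≈ 141.42, ∠ = arctan(100/100) ≈ 45.00°
|H| = 500 / 14213 ≈ 0.035179
Gain = 20 log₁₀(0.035179) ≈ -29.07 dB
∠H = 0.00° − 129.29° = -129.29°

-29.1 dB, -129.3°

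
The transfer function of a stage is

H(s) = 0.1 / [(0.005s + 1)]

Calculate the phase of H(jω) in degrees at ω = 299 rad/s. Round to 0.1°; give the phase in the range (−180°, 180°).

-56.2°

At ω = 299 rad/s:
pole (1 + j299·0.005) = 1 + j1.495 → |·| ≈ 1.7986, ∠ ≈ 56.22°
∠H = (0°) − (56.22°) = -56.22°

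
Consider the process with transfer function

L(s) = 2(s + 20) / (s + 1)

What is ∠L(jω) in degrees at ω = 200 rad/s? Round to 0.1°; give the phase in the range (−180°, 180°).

-5.4°

At s = jω = j200:
zero (s+20): 20 + j200 → |·| = √(20²+200²) = √40400 ≈ 201, ∠ = arctan(200/20) ≈ 84.29°
pole (s+1): 1 + j200 → |·| = √(1²+200²) = √40001 ≈ 200, ∠ = arctan(200/1) ≈ 89.71°
∠L = 84.29° − 89.71° = -5.42°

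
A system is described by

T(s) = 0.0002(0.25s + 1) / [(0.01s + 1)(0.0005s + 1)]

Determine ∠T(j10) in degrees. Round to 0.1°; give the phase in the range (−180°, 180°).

62.2°

At ω = 10 rad/s:
zero (1 + j10·0.25) = 1 + j2.5 → |·| ≈ 2.6926, ∠ ≈ 68.20°
pole (1 + j10·0.01) = 1 + j0.1 → |·| ≈ 1.005, ∠ ≈ 5.71°
pole (1 + j10·0.0005) = 1 + j0.005 → |·| ≈ 1, ∠ ≈ 0.29°
∠T = (68.20°) − (5.71° + 0.29°) = 62.20°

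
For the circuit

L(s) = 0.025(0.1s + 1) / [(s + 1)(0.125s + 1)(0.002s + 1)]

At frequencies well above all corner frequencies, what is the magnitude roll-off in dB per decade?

-40 dB/decade

Each pole contributes −20 dB/decade at high frequency; each zero contributes +20 dB/decade.
Net: 1 zero(s) − 3 pole(s) → -40 dB/decade.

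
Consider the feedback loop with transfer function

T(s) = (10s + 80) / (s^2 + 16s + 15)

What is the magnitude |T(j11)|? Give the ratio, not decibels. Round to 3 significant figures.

Substitute s = j11:
Numerator: 10(j11) + 80 = 80 + j110
Denominator: (j11)^2 + 16(j11) + 15 = -106 + j176
|N| = √(80² + 110²) ≈ 136.01, ∠N ≈ 53.97°
|D| = √(106² + 176²) ≈ 205.46, ∠D ≈ 121.06°
|T| = 136.01 / 205.46 ≈ 0.66198

0.662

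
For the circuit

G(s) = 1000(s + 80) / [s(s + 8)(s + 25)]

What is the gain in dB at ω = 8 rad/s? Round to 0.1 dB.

At s = jω = j8:
zero (s+80): 80 + j8 → |·| = √(80²+8²) = √6464 ≈ 80.399, ∠ = arctan(8/80) ≈ 5.71°
pole (s+8): 8 + j8 → |·| = √(8²+8²) = √128 ≈ 11.314, ∠ = arctan(8/8) ≈ 45.00°
pole (s+25): 25 + j8 → |·| = √(25²+8²) = √689 ≈ 26.249, ∠ = arctan(8/25) ≈ 17.74°
pole at origin: |s| = 8, ∠ = 90.00° (in denominator)
|G| = 1000 · 80.399 / 2375.8 ≈ 33.841
Gain = 20 log₁₀(33.841) ≈ 30.59 dB

30.6 dB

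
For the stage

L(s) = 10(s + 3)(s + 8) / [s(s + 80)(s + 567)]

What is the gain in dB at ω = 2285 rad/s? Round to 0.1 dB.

-47.4 dB

At s = jω = j2285:
zero (s+3): 3 + j2285 → |·| = √(3²+2285²) = √5221234 ≈ 2285, ∠ = arctan(2285/3) ≈ 89.92°
zero (s+8): 8 + j2285 → |·| = √(8²+2285²) = √5221289 ≈ 2285, ∠ = arctan(2285/8) ≈ 89.80°
pole (s+80): 80 + j2285 → |·| = √(80²+2285²) = √5227625 ≈ 2286.4, ∠ = arctan(2285/80) ≈ 87.99°
pole (s+567): 567 + j2285 → |·| = √(567²+2285²) = √5542714 ≈ 2354.3, ∠ = arctan(2285/567) ≈ 76.06°
pole at origin: |s| = 2285, ∠ = 90.00° (in denominator)
|L| = 10 · 5.2212e+06 / 1.23e+10 ≈ 0.0042449
Gain = 20 log₁₀(0.0042449) ≈ -47.44 dB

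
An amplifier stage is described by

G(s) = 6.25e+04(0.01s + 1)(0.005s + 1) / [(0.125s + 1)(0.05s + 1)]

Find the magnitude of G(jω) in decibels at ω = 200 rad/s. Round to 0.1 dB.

At ω = 200 rad/s:
zero (1 + j200·0.01) = 1 + j2 → |·| ≈ 2.2361, ∠ ≈ 63.43°
zero (1 + j200·0.005) = 1 + j1 → |·| ≈ 1.4142, ∠ ≈ 45.00°
pole (1 + j200·0.125) = 1 + j25 → |·| ≈ 25.02, ∠ ≈ 87.71°
pole (1 + j200·0.05) = 1 + j10 → |·| ≈ 10.05, ∠ ≈ 84.29°
|G| = 6.25e+04 · 2.2361 · 1.4142 / (25.02 · 10.05) ≈ 786.01
Gain = 20 log₁₀(786.01) ≈ 57.91 dB

57.9 dB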